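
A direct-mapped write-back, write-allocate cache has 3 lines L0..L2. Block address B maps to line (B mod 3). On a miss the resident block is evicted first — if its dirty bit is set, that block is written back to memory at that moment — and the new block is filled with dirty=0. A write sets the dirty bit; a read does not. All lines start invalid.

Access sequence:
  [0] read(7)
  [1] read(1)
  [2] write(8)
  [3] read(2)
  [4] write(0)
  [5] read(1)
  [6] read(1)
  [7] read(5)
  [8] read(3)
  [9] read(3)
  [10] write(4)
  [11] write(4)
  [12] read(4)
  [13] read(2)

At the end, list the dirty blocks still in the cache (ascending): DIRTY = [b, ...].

DIRTY = [4]

  0 | R B7 → L1 miss [-]
  1 | R B1 → L1 miss [-]
  2 | W B8 → L2 miss [D]
  3 | R B2 → L2 miss wb→B8 [-]
  4 | W B0 → L0 miss [D]
  5 | R B1 → L1 hit [-]
  6 | R B1 → L1 hit [-]
  7 | R B5 → L2 miss [-]
  8 | R B3 → L0 miss wb→B0 [-]
  9 | R B3 → L0 hit [-]
  10 | W B4 → L1 miss [D]
  11 | W B4 → L1 hit [D]
  12 | R B4 → L1 hit [D]
  13 | R B2 → L2 miss [-]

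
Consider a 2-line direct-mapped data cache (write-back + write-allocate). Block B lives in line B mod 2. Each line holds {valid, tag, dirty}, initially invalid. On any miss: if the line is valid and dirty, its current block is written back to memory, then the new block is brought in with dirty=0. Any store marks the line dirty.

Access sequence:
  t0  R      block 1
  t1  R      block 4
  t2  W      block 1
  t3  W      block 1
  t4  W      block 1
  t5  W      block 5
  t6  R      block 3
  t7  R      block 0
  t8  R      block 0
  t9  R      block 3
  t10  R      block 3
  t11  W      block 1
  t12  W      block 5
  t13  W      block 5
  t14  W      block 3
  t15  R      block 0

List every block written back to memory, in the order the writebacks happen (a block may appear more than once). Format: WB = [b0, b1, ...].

WB = [1, 5, 1, 5]

0: R B1 → L1 miss [-]
1: R B4 → L0 miss [-]
2: W B1 → L1 hit [D]
3: W B1 → L1 hit [D]
4: W B1 → L1 hit [D]
5: W B5 → L1 miss wb→B1 [D]
6: R B3 → L1 miss wb→B5 [-]
7: R B0 → L0 miss [-]
8: R B0 → L0 hit [-]
9: R B3 → L1 hit [-]
10: R B3 → L1 hit [-]
11: W B1 → L1 miss [D]
12: W B5 → L1 miss wb→B1 [D]
13: W B5 → L1 hit [D]
14: W B3 → L1 miss wb→B5 [D]
15: R B0 → L0 hit [-]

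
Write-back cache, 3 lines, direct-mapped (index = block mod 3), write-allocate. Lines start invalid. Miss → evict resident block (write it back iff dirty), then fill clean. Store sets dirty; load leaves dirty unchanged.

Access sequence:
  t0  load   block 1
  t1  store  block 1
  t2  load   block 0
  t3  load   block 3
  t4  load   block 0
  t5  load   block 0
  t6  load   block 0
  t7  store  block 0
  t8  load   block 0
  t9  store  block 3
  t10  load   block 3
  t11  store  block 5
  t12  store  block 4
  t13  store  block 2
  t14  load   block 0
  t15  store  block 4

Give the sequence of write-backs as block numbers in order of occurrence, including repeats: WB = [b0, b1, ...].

  0 | R B1 → L1 miss [-]
  1 | W B1 → L1 hit [D]
  2 | R B0 → L0 miss [-]
  3 | R B3 → L0 miss [-]
  4 | R B0 → L0 miss [-]
  5 | R B0 → L0 hit [-]
  6 | R B0 → L0 hit [-]
  7 | W B0 → L0 hit [D]
  8 | R B0 → L0 hit [D]
  9 | W B3 → L0 miss wb→B0 [D]
  10 | R B3 → L0 hit [D]
  11 | W B5 → L2 miss [D]
  12 | W B4 → L1 miss wb→B1 [D]
  13 | W B2 → L2 miss wb→B5 [D]
  14 | R B0 → L0 miss wb→B3 [-]
  15 | W B4 → L1 hit [D]

WB = [0, 1, 5, 3]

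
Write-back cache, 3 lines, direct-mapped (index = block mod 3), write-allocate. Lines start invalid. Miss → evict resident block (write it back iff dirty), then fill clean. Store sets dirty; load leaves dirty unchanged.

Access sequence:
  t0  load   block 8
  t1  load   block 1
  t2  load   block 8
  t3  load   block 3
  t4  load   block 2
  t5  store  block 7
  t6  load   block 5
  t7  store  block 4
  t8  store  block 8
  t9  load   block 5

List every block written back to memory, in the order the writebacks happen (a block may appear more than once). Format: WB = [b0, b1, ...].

0: R B8 -> L2 miss  d=-]
1: R B1 -> L1 miss  d=-]
2: R B8 -> L2 hit  d=-]
3: R B3 -> L0 miss  d=-]
4: R B2 -> L2 miss  d=-]
5: W B7 -> L1 miss  d=D]
6: R B5 -> L2 miss  d=-]
7: W B4 -> L1 miss wb->B7  d=D]
8: W B8 -> L2 miss  d=D]
9: R B5 -> L2 miss wb->B8  d=-]

WB = [7, 8]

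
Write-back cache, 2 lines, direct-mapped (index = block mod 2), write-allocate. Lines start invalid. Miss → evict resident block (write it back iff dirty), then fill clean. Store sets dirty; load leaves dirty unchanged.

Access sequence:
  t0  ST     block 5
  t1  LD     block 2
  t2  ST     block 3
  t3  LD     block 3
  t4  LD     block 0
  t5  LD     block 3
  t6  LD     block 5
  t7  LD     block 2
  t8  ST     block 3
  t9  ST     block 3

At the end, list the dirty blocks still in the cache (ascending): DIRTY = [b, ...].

DIRTY = [3]

0: W B5 → L1 miss [D]
1: R B2 → L0 miss [-]
2: W B3 → L1 miss wb→B5 [D]
3: R B3 → L1 hit [D]
4: R B0 → L0 miss [-]
5: R B3 → L1 hit [D]
6: R B5 → L1 miss wb→B3 [-]
7: R B2 → L0 miss [-]
8: W B3 → L1 miss [D]
9: W B3 → L1 hit [D]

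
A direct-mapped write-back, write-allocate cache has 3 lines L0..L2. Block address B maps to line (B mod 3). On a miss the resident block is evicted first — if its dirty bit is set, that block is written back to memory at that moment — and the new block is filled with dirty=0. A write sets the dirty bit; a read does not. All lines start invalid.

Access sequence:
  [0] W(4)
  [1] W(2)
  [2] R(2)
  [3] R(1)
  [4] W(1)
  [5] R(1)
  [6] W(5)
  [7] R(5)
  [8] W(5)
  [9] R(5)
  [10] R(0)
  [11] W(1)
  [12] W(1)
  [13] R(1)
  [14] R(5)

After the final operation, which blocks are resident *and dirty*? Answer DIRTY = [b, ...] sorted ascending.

DIRTY = [1, 5]

  0 | W B4 → L1 miss [D]
  1 | W B2 → L2 miss [D]
  2 | R B2 → L2 hit [D]
  3 | R B1 → L1 miss wb→B4 [-]
  4 | W B1 → L1 hit [D]
  5 | R B1 → L1 hit [D]
  6 | W B5 → L2 miss wb→B2 [D]
  7 | R B5 → L2 hit [D]
  8 | W B5 → L2 hit [D]
  9 | R B5 → L2 hit [D]
  10 | R B0 → L0 miss [-]
  11 | W B1 → L1 hit [D]
  12 | W B1 → L1 hit [D]
  13 | R B1 → L1 hit [D]
  14 | R B5 → L2 hit [D]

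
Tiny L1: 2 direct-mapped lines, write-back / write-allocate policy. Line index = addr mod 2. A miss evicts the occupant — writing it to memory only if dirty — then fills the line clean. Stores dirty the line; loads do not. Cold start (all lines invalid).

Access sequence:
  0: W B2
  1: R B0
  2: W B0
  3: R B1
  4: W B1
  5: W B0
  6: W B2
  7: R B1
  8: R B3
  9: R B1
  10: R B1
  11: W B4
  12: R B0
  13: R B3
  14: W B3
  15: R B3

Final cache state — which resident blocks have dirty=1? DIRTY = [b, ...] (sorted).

DIRTY = [3]

0: W B2 → L0 miss [D]
1: R B0 → L0 miss wb→B2 [-]
2: W B0 → L0 hit [D]
3: R B1 → L1 miss [-]
4: W B1 → L1 hit [D]
5: W B0 → L0 hit [D]
6: W B2 → L0 miss wb→B0 [D]
7: R B1 → L1 hit [D]
8: R B3 → L1 miss wb→B1 [-]
9: R B1 → L1 miss [-]
10: R B1 → L1 hit [-]
11: W B4 → L0 miss wb→B2 [D]
12: R B0 → L0 miss wb→B4 [-]
13: R B3 → L1 miss [-]
14: W B3 → L1 hit [D]
15: R B3 → L1 hit [D]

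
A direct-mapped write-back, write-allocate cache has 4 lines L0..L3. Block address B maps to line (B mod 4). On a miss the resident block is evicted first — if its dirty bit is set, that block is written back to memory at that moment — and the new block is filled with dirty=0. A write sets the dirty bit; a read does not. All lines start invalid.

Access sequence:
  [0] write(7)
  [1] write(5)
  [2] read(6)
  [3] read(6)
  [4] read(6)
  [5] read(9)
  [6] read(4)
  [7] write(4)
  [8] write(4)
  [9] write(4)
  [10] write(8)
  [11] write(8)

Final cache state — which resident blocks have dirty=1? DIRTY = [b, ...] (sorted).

0: W B7 -> L3 miss  d=D]
1: W B5 -> L1 miss  d=D]
2: R B6 -> L2 miss  d=-]
3: R B6 -> L2 hit  d=-]
4: R B6 -> L2 hit  d=-]
5: R B9 -> L1 miss wb->B5  d=-]
6: R B4 -> L0 miss  d=-]
7: W B4 -> L0 hit  d=D]
8: W B4 -> L0 hit  d=D]
9: W B4 -> L0 hit  d=D]
10: W B8 -> L0 miss wb->B4  d=D]
11: W B8 -> L0 hit  d=D]

DIRTY = [7, 8]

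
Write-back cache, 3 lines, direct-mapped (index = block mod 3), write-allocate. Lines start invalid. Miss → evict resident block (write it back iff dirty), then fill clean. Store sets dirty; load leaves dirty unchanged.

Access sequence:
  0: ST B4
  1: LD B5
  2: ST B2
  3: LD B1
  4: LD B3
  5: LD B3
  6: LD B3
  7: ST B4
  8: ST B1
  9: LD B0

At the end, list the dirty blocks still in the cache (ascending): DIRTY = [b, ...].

0: W B4 -> L1 miss  d=D]
1: R B5 -> L2 miss  d=-]
2: W B2 -> L2 miss  d=D]
3: R B1 -> L1 miss wb->B4  d=-]
4: R B3 -> L0 miss  d=-]
5: R B3 -> L0 hit  d=-]
6: R B3 -> L0 hit  d=-]
7: W B4 -> L1 miss  d=D]
8: W B1 -> L1 miss wb->B4  d=D]
9: R B0 -> L0 miss  d=-]

DIRTY = [1, 2]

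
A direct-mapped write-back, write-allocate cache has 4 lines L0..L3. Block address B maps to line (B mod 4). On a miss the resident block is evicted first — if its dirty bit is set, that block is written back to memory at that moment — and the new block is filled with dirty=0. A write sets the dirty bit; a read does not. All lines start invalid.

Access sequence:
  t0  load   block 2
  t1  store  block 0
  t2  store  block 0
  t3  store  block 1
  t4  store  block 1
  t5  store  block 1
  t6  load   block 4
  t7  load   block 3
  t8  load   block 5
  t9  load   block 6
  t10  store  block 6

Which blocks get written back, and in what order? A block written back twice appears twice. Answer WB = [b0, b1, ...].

0: R B2 → L2 miss [-]
1: W B0 → L0 miss [D]
2: W B0 → L0 hit [D]
3: W B1 → L1 miss [D]
4: W B1 → L1 hit [D]
5: W B1 → L1 hit [D]
6: R B4 → L0 miss wb→B0 [-]
7: R B3 → L3 miss [-]
8: R B5 → L1 miss wb→B1 [-]
9: R B6 → L2 miss [-]
10: W B6 → L2 hit [D]

WB = [0, 1]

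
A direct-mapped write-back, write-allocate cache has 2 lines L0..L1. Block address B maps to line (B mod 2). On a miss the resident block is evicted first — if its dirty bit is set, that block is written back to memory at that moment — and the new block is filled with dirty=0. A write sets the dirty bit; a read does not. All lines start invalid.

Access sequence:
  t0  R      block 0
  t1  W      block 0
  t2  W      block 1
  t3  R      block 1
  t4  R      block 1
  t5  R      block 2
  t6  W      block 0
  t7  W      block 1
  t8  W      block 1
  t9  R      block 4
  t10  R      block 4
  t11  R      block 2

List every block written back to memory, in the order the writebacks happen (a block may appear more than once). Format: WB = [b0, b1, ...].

WB = [0, 0]

  0 | R B0 → L0 miss [-]
  1 | W B0 → L0 hit [D]
  2 | W B1 → L1 miss [D]
  3 | R B1 → L1 hit [D]
  4 | R B1 → L1 hit [D]
  5 | R B2 → L0 miss wb→B0 [-]
  6 | W B0 → L0 miss [D]
  7 | W B1 → L1 hit [D]
  8 | W B1 → L1 hit [D]
  9 | R B4 → L0 miss wb→B0 [-]
  10 | R B4 → L0 hit [-]
  11 | R B2 → L0 miss [-]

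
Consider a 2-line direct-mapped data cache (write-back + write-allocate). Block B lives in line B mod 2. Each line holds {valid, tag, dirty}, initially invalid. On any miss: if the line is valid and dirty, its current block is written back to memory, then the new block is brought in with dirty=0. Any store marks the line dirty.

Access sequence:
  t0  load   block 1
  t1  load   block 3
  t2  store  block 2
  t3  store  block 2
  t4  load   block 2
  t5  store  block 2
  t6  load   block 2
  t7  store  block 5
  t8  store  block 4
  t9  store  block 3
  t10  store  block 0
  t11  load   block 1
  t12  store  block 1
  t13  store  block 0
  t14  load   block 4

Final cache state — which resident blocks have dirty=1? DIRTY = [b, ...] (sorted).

DIRTY = [1]

0: R B1 -> L1 miss  d=-]
1: R B3 -> L1 miss  d=-]
2: W B2 -> L0 miss  d=D]
3: W B2 -> L0 hit  d=D]
4: R B2 -> L0 hit  d=D]
5: W B2 -> L0 hit  d=D]
6: R B2 -> L0 hit  d=D]
7: W B5 -> L1 miss  d=D]
8: W B4 -> L0 miss wb->B2  d=D]
9: W B3 -> L1 miss wb->B5  d=D]
10: W B0 -> L0 miss wb->B4  d=D]
11: R B1 -> L1 miss wb->B3  d=-]
12: W B1 -> L1 hit  d=D]
13: W B0 -> L0 hit  d=D]
14: R B4 -> L0 miss wb->B0  d=-]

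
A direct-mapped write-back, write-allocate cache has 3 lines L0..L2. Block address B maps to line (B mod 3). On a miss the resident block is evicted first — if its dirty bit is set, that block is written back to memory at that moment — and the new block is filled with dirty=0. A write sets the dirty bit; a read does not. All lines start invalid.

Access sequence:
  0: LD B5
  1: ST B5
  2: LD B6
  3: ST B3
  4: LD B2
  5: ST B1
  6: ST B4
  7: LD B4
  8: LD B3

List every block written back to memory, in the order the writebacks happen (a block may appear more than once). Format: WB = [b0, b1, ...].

  0 | R B5 → L2 miss [-]
  1 | W B5 → L2 hit [D]
  2 | R B6 → L0 miss [-]
  3 | W B3 → L0 miss [D]
  4 | R B2 → L2 miss wb→B5 [-]
  5 | W B1 → L1 miss [D]
  6 | W B4 → L1 miss wb→B1 [D]
  7 | R B4 → L1 hit [D]
  8 | R B3 → L0 hit [D]

WB = [5, 1]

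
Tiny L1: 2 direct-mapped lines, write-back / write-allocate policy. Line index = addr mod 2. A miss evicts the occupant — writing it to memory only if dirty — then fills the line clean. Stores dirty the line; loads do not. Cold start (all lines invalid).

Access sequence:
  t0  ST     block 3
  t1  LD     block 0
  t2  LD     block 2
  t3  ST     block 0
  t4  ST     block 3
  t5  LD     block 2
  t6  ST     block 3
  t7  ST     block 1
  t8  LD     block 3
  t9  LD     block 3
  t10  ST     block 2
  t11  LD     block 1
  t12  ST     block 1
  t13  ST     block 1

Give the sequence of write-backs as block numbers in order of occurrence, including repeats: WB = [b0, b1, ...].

  0 | W B3 → L1 miss [D]
  1 | R B0 → L0 miss [-]
  2 | R B2 → L0 miss [-]
  3 | W B0 → L0 miss [D]
  4 | W B3 → L1 hit [D]
  5 | R B2 → L0 miss wb→B0 [-]
  6 | W B3 → L1 hit [D]
  7 | W B1 → L1 miss wb→B3 [D]
  8 | R B3 → L1 miss wb→B1 [-]
  9 | R B3 → L1 hit [-]
  10 | W B2 → L0 hit [D]
  11 | R B1 → L1 miss [-]
  12 | W B1 → L1 hit [D]
  13 | W B1 → L1 hit [D]

WB = [0, 3, 1]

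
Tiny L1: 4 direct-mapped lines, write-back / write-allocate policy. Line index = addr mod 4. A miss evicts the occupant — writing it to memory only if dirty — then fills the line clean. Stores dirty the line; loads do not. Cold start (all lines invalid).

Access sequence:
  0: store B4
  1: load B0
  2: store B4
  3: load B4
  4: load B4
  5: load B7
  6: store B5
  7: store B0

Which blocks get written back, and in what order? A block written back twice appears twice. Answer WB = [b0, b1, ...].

WB = [4, 4]

  0 | W B4 → L0 miss [D]
  1 | R B0 → L0 miss wb→B4 [-]
  2 | W B4 → L0 miss [D]
  3 | R B4 → L0 hit [D]
  4 | R B4 → L0 hit [D]
  5 | R B7 → L3 miss [-]
  6 | W B5 → L1 miss [D]
  7 | W B0 → L0 miss wb→B4 [D]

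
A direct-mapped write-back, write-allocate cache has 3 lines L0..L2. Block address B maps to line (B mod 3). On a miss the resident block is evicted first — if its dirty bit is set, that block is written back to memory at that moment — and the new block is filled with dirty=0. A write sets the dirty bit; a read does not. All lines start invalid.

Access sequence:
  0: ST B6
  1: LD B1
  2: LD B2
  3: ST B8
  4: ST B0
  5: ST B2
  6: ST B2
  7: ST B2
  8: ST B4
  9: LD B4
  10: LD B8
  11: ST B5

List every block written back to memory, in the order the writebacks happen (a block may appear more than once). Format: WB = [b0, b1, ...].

WB = [6, 8, 2]

0: W B6 -> L0 miss  d=D]
1: R B1 -> L1 miss  d=-]
2: R B2 -> L2 miss  d=-]
3: W B8 -> L2 miss  d=D]
4: W B0 -> L0 miss wb->B6  d=D]
5: W B2 -> L2 miss wb->B8  d=D]
6: W B2 -> L2 hit  d=D]
7: W B2 -> L2 hit  d=D]
8: W B4 -> L1 miss  d=D]
9: R B4 -> L1 hit  d=D]
10: R B8 -> L2 miss wb->B2  d=-]
11: W B5 -> L2 miss  d=D]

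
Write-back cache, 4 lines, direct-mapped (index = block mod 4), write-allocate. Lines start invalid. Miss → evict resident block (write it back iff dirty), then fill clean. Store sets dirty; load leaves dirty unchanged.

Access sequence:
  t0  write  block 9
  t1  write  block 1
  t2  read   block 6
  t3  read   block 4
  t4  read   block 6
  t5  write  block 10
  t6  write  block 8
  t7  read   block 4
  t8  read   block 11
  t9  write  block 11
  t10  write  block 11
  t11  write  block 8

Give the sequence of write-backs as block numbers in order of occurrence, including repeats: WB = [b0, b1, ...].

WB = [9, 8]

0: W B9 -> L1 miss  d=D]
1: W B1 -> L1 miss wb->B9  d=D]
2: R B6 -> L2 miss  d=-]
3: R B4 -> L0 miss  d=-]
4: R B6 -> L2 hit  d=-]
5: W B10 -> L2 miss  d=D]
6: W B8 -> L0 miss  d=D]
7: R B4 -> L0 miss wb->B8  d=-]
8: R B11 -> L3 miss  d=-]
9: W B11 -> L3 hit  d=D]
10: W B11 -> L3 hit  d=D]
11: W B8 -> L0 miss  d=D]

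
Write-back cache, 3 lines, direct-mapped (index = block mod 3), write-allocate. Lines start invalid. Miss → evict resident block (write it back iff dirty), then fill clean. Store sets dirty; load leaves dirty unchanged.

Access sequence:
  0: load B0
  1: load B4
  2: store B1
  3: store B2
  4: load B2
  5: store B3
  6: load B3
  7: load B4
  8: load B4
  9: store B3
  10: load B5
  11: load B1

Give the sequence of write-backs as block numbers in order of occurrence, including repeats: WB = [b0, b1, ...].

WB = [1, 2]

0: R B0 → L0 miss [-]
1: R B4 → L1 miss [-]
2: W B1 → L1 miss [D]
3: W B2 → L2 miss [D]
4: R B2 → L2 hit [D]
5: W B3 → L0 miss [D]
6: R B3 → L0 hit [D]
7: R B4 → L1 miss wb→B1 [-]
8: R B4 → L1 hit [-]
9: W B3 → L0 hit [D]
10: R B5 → L2 miss wb→B2 [-]
11: R B1 → L1 miss [-]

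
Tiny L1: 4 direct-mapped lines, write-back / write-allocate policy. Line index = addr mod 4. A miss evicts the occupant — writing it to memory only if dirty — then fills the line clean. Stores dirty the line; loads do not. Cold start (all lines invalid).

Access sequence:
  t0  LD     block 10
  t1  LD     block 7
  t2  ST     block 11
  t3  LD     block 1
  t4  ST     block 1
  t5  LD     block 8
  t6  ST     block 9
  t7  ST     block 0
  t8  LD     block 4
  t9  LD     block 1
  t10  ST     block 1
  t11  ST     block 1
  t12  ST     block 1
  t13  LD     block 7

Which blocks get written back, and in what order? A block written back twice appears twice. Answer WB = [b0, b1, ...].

WB = [1, 0, 9, 11]

  0 | R B10 → L2 miss [-]
  1 | R B7 → L3 miss [-]
  2 | W B11 → L3 miss [D]
  3 | R B1 → L1 miss [-]
  4 | W B1 → L1 hit [D]
  5 | R B8 → L0 miss [-]
  6 | W B9 → L1 miss wb→B1 [D]
  7 | W B0 → L0 miss [D]
  8 | R B4 → L0 miss wb→B0 [-]
  9 | R B1 → L1 miss wb→B9 [-]
  10 | W B1 → L1 hit [D]
  11 | W B1 → L1 hit [D]
  12 | W B1 → L1 hit [D]
  13 | R B7 → L3 miss wb→B11 [-]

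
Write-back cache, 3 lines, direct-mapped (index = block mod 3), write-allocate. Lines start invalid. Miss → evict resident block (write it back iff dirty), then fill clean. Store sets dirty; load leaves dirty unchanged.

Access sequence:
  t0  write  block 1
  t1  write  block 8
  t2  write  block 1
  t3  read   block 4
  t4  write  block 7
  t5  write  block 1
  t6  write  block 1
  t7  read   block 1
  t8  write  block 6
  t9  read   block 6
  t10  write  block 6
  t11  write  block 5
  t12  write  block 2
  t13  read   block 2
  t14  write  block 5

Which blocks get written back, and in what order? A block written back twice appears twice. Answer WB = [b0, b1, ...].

WB = [1, 7, 8, 5, 2]

0: W B1 → L1 miss [D]
1: W B8 → L2 miss [D]
2: W B1 → L1 hit [D]
3: R B4 → L1 miss wb→B1 [-]
4: W B7 → L1 miss [D]
5: W B1 → L1 miss wb→B7 [D]
6: W B1 → L1 hit [D]
7: R B1 → L1 hit [D]
8: W B6 → L0 miss [D]
9: R B6 → L0 hit [D]
10: W B6 → L0 hit [D]
11: W B5 → L2 miss wb→B8 [D]
12: W B2 → L2 miss wb→B5 [D]
13: R B2 → L2 hit [D]
14: W B5 → L2 miss wb→B2 [D]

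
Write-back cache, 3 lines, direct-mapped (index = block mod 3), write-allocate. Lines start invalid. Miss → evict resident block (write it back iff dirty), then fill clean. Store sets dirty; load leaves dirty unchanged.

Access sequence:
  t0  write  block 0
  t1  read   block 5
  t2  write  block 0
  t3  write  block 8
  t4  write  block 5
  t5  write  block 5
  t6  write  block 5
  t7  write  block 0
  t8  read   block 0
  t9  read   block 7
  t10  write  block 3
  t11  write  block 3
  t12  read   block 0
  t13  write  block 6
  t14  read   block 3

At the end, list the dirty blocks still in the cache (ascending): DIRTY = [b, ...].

DIRTY = [5]

  0 | W B0 → L0 miss [D]
  1 | R B5 → L2 miss [-]
  2 | W B0 → L0 hit [D]
  3 | W B8 → L2 miss [D]
  4 | W B5 → L2 miss wb→B8 [D]
  5 | W B5 → L2 hit [D]
  6 | W B5 → L2 hit [D]
  7 | W B0 → L0 hit [D]
  8 | R B0 → L0 hit [D]
  9 | R B7 → L1 miss [-]
  10 | W B3 → L0 miss wb→B0 [D]
  11 | W B3 → L0 hit [D]
  12 | R B0 → L0 miss wb→B3 [-]
  13 | W B6 → L0 miss [D]
  14 | R B3 → L0 miss wb→B6 [-]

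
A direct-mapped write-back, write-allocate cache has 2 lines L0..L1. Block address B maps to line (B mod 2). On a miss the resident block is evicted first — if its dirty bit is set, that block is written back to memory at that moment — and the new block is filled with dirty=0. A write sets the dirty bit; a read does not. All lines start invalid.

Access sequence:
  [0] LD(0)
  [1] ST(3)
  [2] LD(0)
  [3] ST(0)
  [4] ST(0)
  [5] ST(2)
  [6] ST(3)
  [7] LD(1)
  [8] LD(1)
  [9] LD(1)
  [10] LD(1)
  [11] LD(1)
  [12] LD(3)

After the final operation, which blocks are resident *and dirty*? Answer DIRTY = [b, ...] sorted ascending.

DIRTY = [2]

0: R B0 -> L0 miss  d=-]
1: W B3 -> L1 miss  d=D]
2: R B0 -> L0 hit  d=-]
3: W B0 -> L0 hit  d=D]
4: W B0 -> L0 hit  d=D]
5: W B2 -> L0 miss wb->B0  d=D]
6: W B3 -> L1 hit  d=D]
7: R B1 -> L1 miss wb->B3  d=-]
8: R B1 -> L1 hit  d=-]
9: R B1 -> L1 hit  d=-]
10: R B1 -> L1 hit  d=-]
11: R B1 -> L1 hit  d=-]
12: R B3 -> L1 miss  d=-]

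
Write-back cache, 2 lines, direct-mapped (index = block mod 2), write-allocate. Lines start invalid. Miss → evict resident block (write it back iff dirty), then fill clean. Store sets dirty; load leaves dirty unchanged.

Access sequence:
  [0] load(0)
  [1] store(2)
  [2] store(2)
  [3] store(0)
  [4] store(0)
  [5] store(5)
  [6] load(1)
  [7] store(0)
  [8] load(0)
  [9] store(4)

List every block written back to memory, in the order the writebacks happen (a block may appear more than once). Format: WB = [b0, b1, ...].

WB = [2, 5, 0]

0: R B0 -> L0 miss  d=-]
1: W B2 -> L0 miss  d=D]
2: W B2 -> L0 hit  d=D]
3: W B0 -> L0 miss wb->B2  d=D]
4: W B0 -> L0 hit  d=D]
5: W B5 -> L1 miss  d=D]
6: R B1 -> L1 miss wb->B5  d=-]
7: W B0 -> L0 hit  d=D]
8: R B0 -> L0 hit  d=D]
9: W B4 -> L0 miss wb->B0  d=D]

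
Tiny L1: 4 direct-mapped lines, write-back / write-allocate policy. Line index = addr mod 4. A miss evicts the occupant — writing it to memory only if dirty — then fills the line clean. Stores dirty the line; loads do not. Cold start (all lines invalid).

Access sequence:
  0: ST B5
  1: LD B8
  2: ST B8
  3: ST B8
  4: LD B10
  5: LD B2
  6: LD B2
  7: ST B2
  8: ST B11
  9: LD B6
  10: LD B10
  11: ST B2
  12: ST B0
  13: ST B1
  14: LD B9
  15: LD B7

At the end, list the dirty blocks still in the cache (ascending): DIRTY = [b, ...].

DIRTY = [0, 2]

0: W B5 -> L1 miss  d=D]
1: R B8 -> L0 miss  d=-]
2: W B8 -> L0 hit  d=D]
3: W B8 -> L0 hit  d=D]
4: R B10 -> L2 miss  d=-]
5: R B2 -> L2 miss  d=-]
6: R B2 -> L2 hit  d=-]
7: W B2 -> L2 hit  d=D]
8: W B11 -> L3 miss  d=D]
9: R B6 -> L2 miss wb->B2  d=-]
10: R B10 -> L2 miss  d=-]
11: W B2 -> L2 miss  d=D]
12: W B0 -> L0 miss wb->B8  d=D]
13: W B1 -> L1 miss wb->B5  d=D]
14: R B9 -> L1 miss wb->B1  d=-]
15: R B7 -> L3 miss wb->B11  d=-]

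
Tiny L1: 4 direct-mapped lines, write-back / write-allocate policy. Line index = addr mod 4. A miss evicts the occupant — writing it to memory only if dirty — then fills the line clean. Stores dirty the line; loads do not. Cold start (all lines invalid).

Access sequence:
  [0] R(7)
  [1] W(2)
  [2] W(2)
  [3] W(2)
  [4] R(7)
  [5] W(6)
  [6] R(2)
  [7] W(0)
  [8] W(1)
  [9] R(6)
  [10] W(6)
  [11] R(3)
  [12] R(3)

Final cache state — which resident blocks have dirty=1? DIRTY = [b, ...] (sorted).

DIRTY = [0, 1, 6]

  0 | R B7 → L3 miss [-]
  1 | W B2 → L2 miss [D]
  2 | W B2 → L2 hit [D]
  3 | W B2 → L2 hit [D]
  4 | R B7 → L3 hit [-]
  5 | W B6 → L2 miss wb→B2 [D]
  6 | R B2 → L2 miss wb→B6 [-]
  7 | W B0 → L0 miss [D]
  8 | W B1 → L1 miss [D]
  9 | R B6 → L2 miss [-]
  10 | W B6 → L2 hit [D]
  11 | R B3 → L3 miss [-]
  12 | R B3 → L3 hit [-]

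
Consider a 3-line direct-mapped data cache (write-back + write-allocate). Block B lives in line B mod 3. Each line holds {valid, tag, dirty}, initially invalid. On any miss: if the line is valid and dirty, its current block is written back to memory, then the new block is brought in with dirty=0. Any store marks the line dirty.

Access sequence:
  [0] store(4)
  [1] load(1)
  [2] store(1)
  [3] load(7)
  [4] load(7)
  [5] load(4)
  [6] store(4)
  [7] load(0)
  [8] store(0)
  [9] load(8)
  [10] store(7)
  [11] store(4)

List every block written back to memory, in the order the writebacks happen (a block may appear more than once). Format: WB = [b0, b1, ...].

0: W B4 → L1 miss [D]
1: R B1 → L1 miss wb→B4 [-]
2: W B1 → L1 hit [D]
3: R B7 → L1 miss wb→B1 [-]
4: R B7 → L1 hit [-]
5: R B4 → L1 miss [-]
6: W B4 → L1 hit [D]
7: R B0 → L0 miss [-]
8: W B0 → L0 hit [D]
9: R B8 → L2 miss [-]
10: W B7 → L1 miss wb→B4 [D]
11: W B4 → L1 miss wb→B7 [D]

WB = [4, 1, 4, 7]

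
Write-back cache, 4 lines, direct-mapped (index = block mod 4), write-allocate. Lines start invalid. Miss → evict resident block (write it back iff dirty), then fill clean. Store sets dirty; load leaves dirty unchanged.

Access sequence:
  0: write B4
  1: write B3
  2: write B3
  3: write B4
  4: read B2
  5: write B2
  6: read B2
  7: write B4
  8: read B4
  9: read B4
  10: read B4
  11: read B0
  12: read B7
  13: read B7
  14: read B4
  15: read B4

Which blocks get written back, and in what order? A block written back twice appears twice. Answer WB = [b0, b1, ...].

WB = [4, 3]

  0 | W B4 → L0 miss [D]
  1 | W B3 → L3 miss [D]
  2 | W B3 → L3 hit [D]
  3 | W B4 → L0 hit [D]
  4 | R B2 → L2 miss [-]
  5 | W B2 → L2 hit [D]
  6 | R B2 → L2 hit [D]
  7 | W B4 → L0 hit [D]
  8 | R B4 → L0 hit [D]
  9 | R B4 → L0 hit [D]
  10 | R B4 → L0 hit [D]
  11 | R B0 → L0 miss wb→B4 [-]
  12 | R B7 → L3 miss wb→B3 [-]
  13 | R B7 → L3 hit [-]
  14 | R B4 → L0 miss [-]
  15 | R B4 → L0 hit [-]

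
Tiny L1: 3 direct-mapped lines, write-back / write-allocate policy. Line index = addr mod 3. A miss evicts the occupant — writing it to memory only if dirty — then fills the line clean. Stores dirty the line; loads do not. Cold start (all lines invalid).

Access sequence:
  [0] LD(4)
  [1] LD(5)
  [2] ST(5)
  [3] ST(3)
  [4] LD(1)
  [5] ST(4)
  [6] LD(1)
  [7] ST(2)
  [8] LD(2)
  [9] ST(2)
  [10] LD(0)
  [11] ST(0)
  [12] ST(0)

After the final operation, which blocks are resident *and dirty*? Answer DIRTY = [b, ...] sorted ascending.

  0 | R B4 → L1 miss [-]
  1 | R B5 → L2 miss [-]
  2 | W B5 → L2 hit [D]
  3 | W B3 → L0 miss [D]
  4 | R B1 → L1 miss [-]
  5 | W B4 → L1 miss [D]
  6 | R B1 → L1 miss wb→B4 [-]
  7 | W B2 → L2 miss wb→B5 [D]
  8 | R B2 → L2 hit [D]
  9 | W B2 → L2 hit [D]
  10 | R B0 → L0 miss wb→B3 [-]
  11 | W B0 → L0 hit [D]
  12 | W B0 → L0 hit [D]

DIRTY = [0, 2]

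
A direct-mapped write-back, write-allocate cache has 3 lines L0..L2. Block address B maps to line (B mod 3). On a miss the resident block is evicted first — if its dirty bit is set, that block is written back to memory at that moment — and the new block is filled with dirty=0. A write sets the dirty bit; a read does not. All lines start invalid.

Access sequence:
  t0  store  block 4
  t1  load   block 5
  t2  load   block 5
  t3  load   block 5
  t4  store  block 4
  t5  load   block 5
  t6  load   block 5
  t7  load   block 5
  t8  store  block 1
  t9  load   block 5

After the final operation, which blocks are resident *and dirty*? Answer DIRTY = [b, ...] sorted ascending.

0: W B4 → L1 miss [D]
1: R B5 → L2 miss [-]
2: R B5 → L2 hit [-]
3: R B5 → L2 hit [-]
4: W B4 → L1 hit [D]
5: R B5 → L2 hit [-]
6: R B5 → L2 hit [-]
7: R B5 → L2 hit [-]
8: W B1 → L1 miss wb→B4 [D]
9: R B5 → L2 hit [-]

DIRTY = [1]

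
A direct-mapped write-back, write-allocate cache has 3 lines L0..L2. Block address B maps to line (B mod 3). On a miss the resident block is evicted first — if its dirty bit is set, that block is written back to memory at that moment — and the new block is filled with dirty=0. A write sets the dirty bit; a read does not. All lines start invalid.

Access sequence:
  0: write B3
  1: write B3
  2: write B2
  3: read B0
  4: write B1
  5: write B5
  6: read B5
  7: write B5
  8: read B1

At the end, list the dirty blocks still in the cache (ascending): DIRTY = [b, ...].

  0 | W B3 → L0 miss [D]
  1 | W B3 → L0 hit [D]
  2 | W B2 → L2 miss [D]
  3 | R B0 → L0 miss wb→B3 [-]
  4 | W B1 → L1 miss [D]
  5 | W B5 → L2 miss wb→B2 [D]
  6 | R B5 → L2 hit [D]
  7 | W B5 → L2 hit [D]
  8 | R B1 → L1 hit [D]

DIRTY = [1, 5]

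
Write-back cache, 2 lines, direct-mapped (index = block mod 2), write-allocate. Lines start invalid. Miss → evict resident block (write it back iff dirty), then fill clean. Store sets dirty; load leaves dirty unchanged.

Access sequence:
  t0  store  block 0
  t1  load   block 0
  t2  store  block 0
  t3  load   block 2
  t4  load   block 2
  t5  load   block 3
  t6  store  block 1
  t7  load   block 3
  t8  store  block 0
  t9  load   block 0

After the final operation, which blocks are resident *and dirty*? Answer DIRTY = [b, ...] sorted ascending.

DIRTY = [0]

  0 | W B0 → L0 miss [D]
  1 | R B0 → L0 hit [D]
  2 | W B0 → L0 hit [D]
  3 | R B2 → L0 miss wb→B0 [-]
  4 | R B2 → L0 hit [-]
  5 | R B3 → L1 miss [-]
  6 | W B1 → L1 miss [D]
  7 | R B3 → L1 miss wb→B1 [-]
  8 | W B0 → L0 miss [D]
  9 | R B0 → L0 hit [D]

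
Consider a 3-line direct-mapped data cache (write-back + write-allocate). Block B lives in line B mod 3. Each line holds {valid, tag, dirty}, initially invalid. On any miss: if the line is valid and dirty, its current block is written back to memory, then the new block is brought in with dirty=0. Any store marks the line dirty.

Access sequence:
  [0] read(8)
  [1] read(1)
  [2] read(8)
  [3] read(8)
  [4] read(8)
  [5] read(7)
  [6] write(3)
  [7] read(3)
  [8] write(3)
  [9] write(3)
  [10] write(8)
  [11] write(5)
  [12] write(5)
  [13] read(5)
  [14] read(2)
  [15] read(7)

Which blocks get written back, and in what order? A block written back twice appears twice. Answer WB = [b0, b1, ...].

WB = [8, 5]

  0 | R B8 → L2 miss [-]
  1 | R B1 → L1 miss [-]
  2 | R B8 → L2 hit [-]
  3 | R B8 → L2 hit [-]
  4 | R B8 → L2 hit [-]
  5 | R B7 → L1 miss [-]
  6 | W B3 → L0 miss [D]
  7 | R B3 → L0 hit [D]
  8 | W B3 → L0 hit [D]
  9 | W B3 → L0 hit [D]
  10 | W B8 → L2 hit [D]
  11 | W B5 → L2 miss wb→B8 [D]
  12 | W B5 → L2 hit [D]
  13 | R B5 → L2 hit [D]
  14 | R B2 → L2 miss wb→B5 [-]
  15 | R B7 → L1 hit [-]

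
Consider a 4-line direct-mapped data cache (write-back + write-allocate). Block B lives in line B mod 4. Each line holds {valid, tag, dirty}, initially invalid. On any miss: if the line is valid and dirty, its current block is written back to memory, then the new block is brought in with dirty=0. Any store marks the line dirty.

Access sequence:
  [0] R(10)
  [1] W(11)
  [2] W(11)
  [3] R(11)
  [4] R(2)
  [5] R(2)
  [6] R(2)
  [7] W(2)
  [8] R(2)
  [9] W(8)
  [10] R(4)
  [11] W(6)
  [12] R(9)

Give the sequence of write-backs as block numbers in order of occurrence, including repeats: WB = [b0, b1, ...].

WB = [8, 2]

0: R B10 -> L2 miss  d=-]
1: W B11 -> L3 miss  d=D]
2: W B11 -> L3 hit  d=D]
3: R B11 -> L3 hit  d=D]
4: R B2 -> L2 miss  d=-]
5: R B2 -> L2 hit  d=-]
6: R B2 -> L2 hit  d=-]
7: W B2 -> L2 hit  d=D]
8: R B2 -> L2 hit  d=D]
9: W B8 -> L0 miss  d=D]
10: R B4 -> L0 miss wb->B8  d=-]
11: W B6 -> L2 miss wb->B2  d=D]
12: R B9 -> L1 miss  d=-]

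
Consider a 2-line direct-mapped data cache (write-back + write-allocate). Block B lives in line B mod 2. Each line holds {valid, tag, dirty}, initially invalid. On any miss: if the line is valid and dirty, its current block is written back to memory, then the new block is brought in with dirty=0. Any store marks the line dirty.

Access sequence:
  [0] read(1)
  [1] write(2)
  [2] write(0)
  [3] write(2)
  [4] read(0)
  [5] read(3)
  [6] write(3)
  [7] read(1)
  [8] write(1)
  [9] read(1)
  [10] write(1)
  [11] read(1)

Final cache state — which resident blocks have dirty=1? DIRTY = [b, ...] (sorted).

0: R B1 -> L1 miss  d=-]
1: W B2 -> L0 miss  d=D]
2: W B0 -> L0 miss wb->B2  d=D]
3: W B2 -> L0 miss wb->B0  d=D]
4: R B0 -> L0 miss wb->B2  d=-]
5: R B3 -> L1 miss  d=-]
6: W B3 -> L1 hit  d=D]
7: R B1 -> L1 miss wb->B3  d=-]
8: W B1 -> L1 hit  d=D]
9: R B1 -> L1 hit  d=D]
10: W B1 -> L1 hit  d=D]
11: R B1 -> L1 hit  d=D]

DIRTY = [1]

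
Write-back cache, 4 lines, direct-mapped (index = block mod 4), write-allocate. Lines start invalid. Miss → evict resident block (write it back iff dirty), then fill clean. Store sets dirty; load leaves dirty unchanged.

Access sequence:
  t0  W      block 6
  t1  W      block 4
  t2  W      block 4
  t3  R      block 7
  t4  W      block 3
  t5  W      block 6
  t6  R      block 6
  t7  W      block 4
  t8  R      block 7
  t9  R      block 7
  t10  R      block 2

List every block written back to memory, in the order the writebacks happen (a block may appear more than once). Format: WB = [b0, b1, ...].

WB = [3, 6]

0: W B6 → L2 miss [D]
1: W B4 → L0 miss [D]
2: W B4 → L0 hit [D]
3: R B7 → L3 miss [-]
4: W B3 → L3 miss [D]
5: W B6 → L2 hit [D]
6: R B6 → L2 hit [D]
7: W B4 → L0 hit [D]
8: R B7 → L3 miss wb→B3 [-]
9: R B7 → L3 hit [-]
10: R B2 → L2 miss wb→B6 [-]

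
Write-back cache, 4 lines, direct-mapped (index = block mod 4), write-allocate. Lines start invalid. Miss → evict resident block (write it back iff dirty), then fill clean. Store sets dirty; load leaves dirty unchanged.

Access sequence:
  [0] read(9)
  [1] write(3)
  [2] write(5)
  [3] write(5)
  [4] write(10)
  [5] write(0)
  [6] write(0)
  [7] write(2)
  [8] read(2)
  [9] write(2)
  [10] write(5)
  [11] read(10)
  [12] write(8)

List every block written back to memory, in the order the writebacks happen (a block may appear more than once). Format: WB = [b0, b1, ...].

WB = [10, 2, 0]

0: R B9 → L1 miss [-]
1: W B3 → L3 miss [D]
2: W B5 → L1 miss [D]
3: W B5 → L1 hit [D]
4: W B10 → L2 miss [D]
5: W B0 → L0 miss [D]
6: W B0 → L0 hit [D]
7: W B2 → L2 miss wb→B10 [D]
8: R B2 → L2 hit [D]
9: W B2 → L2 hit [D]
10: W B5 → L1 hit [D]
11: R B10 → L2 miss wb→B2 [-]
12: W B8 → L0 miss wb→B0 [D]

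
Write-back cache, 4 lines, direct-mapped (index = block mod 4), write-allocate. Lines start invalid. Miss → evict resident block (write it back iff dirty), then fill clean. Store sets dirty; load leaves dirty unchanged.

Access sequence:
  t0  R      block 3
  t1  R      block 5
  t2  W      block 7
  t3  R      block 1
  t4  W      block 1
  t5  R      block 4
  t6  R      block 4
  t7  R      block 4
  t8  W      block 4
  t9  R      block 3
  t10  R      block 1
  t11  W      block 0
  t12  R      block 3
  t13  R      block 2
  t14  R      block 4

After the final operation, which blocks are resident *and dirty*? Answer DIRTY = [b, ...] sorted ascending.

  0 | R B3 → L3 miss [-]
  1 | R B5 → L1 miss [-]
  2 | W B7 → L3 miss [D]
  3 | R B1 → L1 miss [-]
  4 | W B1 → L1 hit [D]
  5 | R B4 → L0 miss [-]
  6 | R B4 → L0 hit [-]
  7 | R B4 → L0 hit [-]
  8 | W B4 → L0 hit [D]
  9 | R B3 → L3 miss wb→B7 [-]
  10 | R B1 → L1 hit [D]
  11 | W B0 → L0 miss wb→B4 [D]
  12 | R B3 → L3 hit [-]
  13 | R B2 → L2 miss [-]
  14 | R B4 → L0 miss wb→B0 [-]

DIRTY = [1]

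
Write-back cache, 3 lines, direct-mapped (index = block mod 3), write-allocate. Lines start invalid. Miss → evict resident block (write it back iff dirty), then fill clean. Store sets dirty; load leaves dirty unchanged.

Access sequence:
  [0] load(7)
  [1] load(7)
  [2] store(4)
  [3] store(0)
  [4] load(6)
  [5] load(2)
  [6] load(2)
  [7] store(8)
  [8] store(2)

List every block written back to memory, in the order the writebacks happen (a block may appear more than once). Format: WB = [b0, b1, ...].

WB = [0, 8]

  0 | R B7 → L1 miss [-]
  1 | R B7 → L1 hit [-]
  2 | W B4 → L1 miss [D]
  3 | W B0 → L0 miss [D]
  4 | R B6 → L0 miss wb→B0 [-]
  5 | R B2 → L2 miss [-]
  6 | R B2 → L2 hit [-]
  7 | W B8 → L2 miss [D]
  8 | W B2 → L2 miss wb→B8 [D]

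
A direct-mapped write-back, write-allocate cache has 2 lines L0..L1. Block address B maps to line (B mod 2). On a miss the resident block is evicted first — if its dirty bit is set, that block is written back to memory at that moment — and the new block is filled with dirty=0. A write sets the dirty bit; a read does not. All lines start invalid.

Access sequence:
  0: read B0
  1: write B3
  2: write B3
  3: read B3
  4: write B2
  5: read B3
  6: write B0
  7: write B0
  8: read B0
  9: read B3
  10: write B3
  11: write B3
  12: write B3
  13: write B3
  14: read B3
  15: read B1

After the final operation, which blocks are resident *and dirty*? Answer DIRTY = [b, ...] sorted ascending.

  0 | R B0 → L0 miss [-]
  1 | W B3 → L1 miss [D]
  2 | W B3 → L1 hit [D]
  3 | R B3 → L1 hit [D]
  4 | W B2 → L0 miss [D]
  5 | R B3 → L1 hit [D]
  6 | W B0 → L0 miss wb→B2 [D]
  7 | W B0 → L0 hit [D]
  8 | R B0 → L0 hit [D]
  9 | R B3 → L1 hit [D]
  10 | W B3 → L1 hit [D]
  11 | W B3 → L1 hit [D]
  12 | W B3 → L1 hit [D]
  13 | W B3 → L1 hit [D]
  14 | R B3 → L1 hit [D]
  15 | R B1 → L1 miss wb→B3 [-]

DIRTY = [0]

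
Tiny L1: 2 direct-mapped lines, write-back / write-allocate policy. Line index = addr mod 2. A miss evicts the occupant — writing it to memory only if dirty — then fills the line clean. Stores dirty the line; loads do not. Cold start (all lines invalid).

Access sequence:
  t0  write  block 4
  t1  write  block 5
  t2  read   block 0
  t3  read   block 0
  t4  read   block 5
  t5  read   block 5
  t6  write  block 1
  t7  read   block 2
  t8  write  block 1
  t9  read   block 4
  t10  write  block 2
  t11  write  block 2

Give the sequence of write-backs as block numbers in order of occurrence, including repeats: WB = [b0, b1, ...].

0: W B4 → L0 miss [D]
1: W B5 → L1 miss [D]
2: R B0 → L0 miss wb→B4 [-]
3: R B0 → L0 hit [-]
4: R B5 → L1 hit [D]
5: R B5 → L1 hit [D]
6: W B1 → L1 miss wb→B5 [D]
7: R B2 → L0 miss [-]
8: W B1 → L1 hit [D]
9: R B4 → L0 miss [-]
10: W B2 → L0 miss [D]
11: W B2 → L0 hit [D]

WB = [4, 5]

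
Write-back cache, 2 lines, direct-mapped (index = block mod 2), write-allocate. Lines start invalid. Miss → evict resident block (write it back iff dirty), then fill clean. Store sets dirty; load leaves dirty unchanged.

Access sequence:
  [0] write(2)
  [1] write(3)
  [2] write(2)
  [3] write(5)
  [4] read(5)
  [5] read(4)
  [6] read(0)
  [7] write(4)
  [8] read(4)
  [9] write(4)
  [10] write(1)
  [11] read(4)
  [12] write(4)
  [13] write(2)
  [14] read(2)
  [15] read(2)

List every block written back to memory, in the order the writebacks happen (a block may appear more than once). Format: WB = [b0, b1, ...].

0: W B2 → L0 miss [D]
1: W B3 → L1 miss [D]
2: W B2 → L0 hit [D]
3: W B5 → L1 miss wb→B3 [D]
4: R B5 → L1 hit [D]
5: R B4 → L0 miss wb→B2 [-]
6: R B0 → L0 miss [-]
7: W B4 → L0 miss [D]
8: R B4 → L0 hit [D]
9: W B4 → L0 hit [D]
10: W B1 → L1 miss wb→B5 [D]
11: R B4 → L0 hit [D]
12: W B4 → L0 hit [D]
13: W B2 → L0 miss wb→B4 [D]
14: R B2 → L0 hit [D]
15: R B2 → L0 hit [D]

WB = [3, 2, 5, 4]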